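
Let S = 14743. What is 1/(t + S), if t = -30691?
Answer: -1/15948 ≈ -6.2704e-5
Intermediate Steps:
1/(t + S) = 1/(-30691 + 14743) = 1/(-15948) = -1/15948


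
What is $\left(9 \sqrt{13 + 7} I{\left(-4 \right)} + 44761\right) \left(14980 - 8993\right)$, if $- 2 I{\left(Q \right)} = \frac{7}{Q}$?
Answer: $267984107 + \frac{377181 \sqrt{5}}{4} \approx 2.682 \cdot 10^{8}$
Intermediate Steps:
$I{\left(Q \right)} = - \frac{7}{2 Q}$ ($I{\left(Q \right)} = - \frac{7 \frac{1}{Q}}{2} = - \frac{7}{2 Q}$)
$\left(9 \sqrt{13 + 7} I{\left(-4 \right)} + 44761\right) \left(14980 - 8993\right) = \left(9 \sqrt{13 + 7} \left(- \frac{7}{2 \left(-4\right)}\right) + 44761\right) \left(14980 - 8993\right) = \left(9 \sqrt{20} \left(\left(- \frac{7}{2}\right) \left(- \frac{1}{4}\right)\right) + 44761\right) 5987 = \left(9 \cdot 2 \sqrt{5} \cdot \frac{7}{8} + 44761\right) 5987 = \left(18 \sqrt{5} \cdot \frac{7}{8} + 44761\right) 5987 = \left(\frac{63 \sqrt{5}}{4} + 44761\right) 5987 = \left(44761 + \frac{63 \sqrt{5}}{4}\right) 5987 = 267984107 + \frac{377181 \sqrt{5}}{4}$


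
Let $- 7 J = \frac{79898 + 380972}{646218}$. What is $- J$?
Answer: $\frac{230435}{2261763} \approx 0.10188$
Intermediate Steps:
$J = - \frac{230435}{2261763}$ ($J = - \frac{\left(79898 + 380972\right) \frac{1}{646218}}{7} = - \frac{460870 \cdot \frac{1}{646218}}{7} = \left(- \frac{1}{7}\right) \frac{230435}{323109} = - \frac{230435}{2261763} \approx -0.10188$)
$- J = \left(-1\right) \left(- \frac{230435}{2261763}\right) = \frac{230435}{2261763}$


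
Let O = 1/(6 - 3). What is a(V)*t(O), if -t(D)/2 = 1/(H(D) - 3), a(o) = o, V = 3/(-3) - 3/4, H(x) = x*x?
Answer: -63/52 ≈ -1.2115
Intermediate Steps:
H(x) = x²
V = -7/4 (V = 3*(-⅓) - 3*¼ = -1 - ¾ = -7/4 ≈ -1.7500)
O = ⅓ (O = 1/3 = ⅓ ≈ 0.33333)
t(D) = -2/(-3 + D²) (t(D) = -2/(D² - 3) = -2/(-3 + D²))
a(V)*t(O) = -(-7)/(2*(-3 + (⅓)²)) = -(-7)/(2*(-3 + ⅑)) = -(-7)/(2*(-26/9)) = -(-7)*(-9)/(2*26) = -7/4*9/13 = -63/52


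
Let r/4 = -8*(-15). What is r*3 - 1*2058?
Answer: -618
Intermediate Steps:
r = 480 (r = 4*(-8*(-15)) = 4*120 = 480)
r*3 - 1*2058 = 480*3 - 1*2058 = 1440 - 2058 = -618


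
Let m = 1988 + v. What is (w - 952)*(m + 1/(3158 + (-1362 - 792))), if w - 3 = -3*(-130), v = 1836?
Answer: -2146167023/1004 ≈ -2.1376e+6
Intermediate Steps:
w = 393 (w = 3 - 3*(-130) = 3 + 390 = 393)
m = 3824 (m = 1988 + 1836 = 3824)
(w - 952)*(m + 1/(3158 + (-1362 - 792))) = (393 - 952)*(3824 + 1/(3158 + (-1362 - 792))) = -559*(3824 + 1/(3158 - 2154)) = -559*(3824 + 1/1004) = -559*3839297/1004 = -2146167023/1004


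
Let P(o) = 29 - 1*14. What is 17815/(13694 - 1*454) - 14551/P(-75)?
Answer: -38477603/39720 ≈ -968.72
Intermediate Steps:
P(o) = 15 (P(o) = 29 - 14 = 15)
17815/(13694 - 1*454) - 14551/P(-75) = 17815/(13694 - 1*454) - 14551/15 = 17815/(13694 - 454) - 14551*1/15 = 17815/13240 - 14551/15 = 17815*(1/13240) - 14551/15 = 3563/2648 - 14551/15 = -38477603/39720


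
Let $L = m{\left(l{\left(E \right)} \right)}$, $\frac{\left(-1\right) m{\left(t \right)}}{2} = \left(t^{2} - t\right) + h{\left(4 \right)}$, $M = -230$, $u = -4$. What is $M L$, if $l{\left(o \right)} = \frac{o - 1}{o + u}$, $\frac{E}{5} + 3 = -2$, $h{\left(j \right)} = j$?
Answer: $\frac{1511560}{841} \approx 1797.3$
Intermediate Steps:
$E = -25$ ($E = -15 + 5 \left(-2\right) = -15 - 10 = -25$)
$l{\left(o \right)} = \frac{-1 + o}{-4 + o}$ ($l{\left(o \right)} = \frac{o - 1}{o - 4} = \frac{-1 + o}{-4 + o}$)
$m{\left(t \right)} = -8 - 2 t^{2} + 2 t$ ($m{\left(t \right)} = - 2 \left(\left(t^{2} - t\right) + 4\right) = - 2 \left(4 + t^{2} - t\right) = -8 - 2 t^{2} + 2 t$)
$L = - \frac{6572}{841}$ ($L = -8 - 2 \left(\frac{-1 - 25}{-4 - 25}\right)^{2} + 2 \frac{-1 - 25}{-4 - 25} = -8 - 2 \left(\frac{1}{-29} \left(-26\right)\right)^{2} + 2 \frac{1}{-29} \left(-26\right) = -8 - 2 \left(\left(- \frac{1}{29}\right) \left(-26\right)\right)^{2} + 2 \left(\left(- \frac{1}{29}\right) \left(-26\right)\right) = -8 - 2 \left(\frac{26}{29}\right)^{2} + 2 \cdot \frac{26}{29} = -8 - \frac{1352}{841} + \frac{52}{29} = - \frac{6572}{841} \approx -7.8145$)
$M L = \left(-230\right) \left(- \frac{6572}{841}\right) = \frac{1511560}{841}$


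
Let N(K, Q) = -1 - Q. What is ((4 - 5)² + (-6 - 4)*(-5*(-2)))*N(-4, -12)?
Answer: -1089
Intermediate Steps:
((4 - 5)² + (-6 - 4)*(-5*(-2)))*N(-4, -12) = ((4 - 5)² + (-6 - 4)*(-5*(-2)))*(-1 - 1*(-12)) = ((-1)² - 10*10)*(-1 + 12) = (1 - 100)*11 = -99*11 = -1089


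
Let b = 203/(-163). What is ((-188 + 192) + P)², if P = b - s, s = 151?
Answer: 583898896/26569 ≈ 21977.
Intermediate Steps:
b = -203/163 (b = 203*(-1/163) = -203/163 ≈ -1.2454)
P = -24816/163 (P = -203/163 - 1*151 = -203/163 - 151 = -24816/163 ≈ -152.25)
((-188 + 192) + P)² = ((-188 + 192) - 24816/163)² = (4 - 24816/163)² = (-24164/163)² = 583898896/26569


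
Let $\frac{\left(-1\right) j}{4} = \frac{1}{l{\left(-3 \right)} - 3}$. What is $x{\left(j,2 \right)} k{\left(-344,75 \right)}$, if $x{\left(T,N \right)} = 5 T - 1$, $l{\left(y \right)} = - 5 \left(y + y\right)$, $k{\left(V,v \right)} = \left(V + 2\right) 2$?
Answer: $\frac{3572}{3} \approx 1190.7$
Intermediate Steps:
$k{\left(V,v \right)} = 4 + 2 V$ ($k{\left(V,v \right)} = \left(2 + V\right) 2 = 4 + 2 V$)
$l{\left(y \right)} = - 10 y$ ($l{\left(y \right)} = - 5 \cdot 2 y = - 10 y$)
$j = - \frac{4}{27}$ ($j = - \frac{4}{\left(-10\right) \left(-3\right) - 3} = - \frac{4}{30 - 3} = - \frac{4}{27} \approx -0.14815$)
$x{\left(T,N \right)} = -1 + 5 T$
$x{\left(j,2 \right)} k{\left(-344,75 \right)} = \left(-1 + 5 \left(- \frac{4}{27}\right)\right) \left(4 + 2 \left(-344\right)\right) = \left(-1 - \frac{20}{27}\right) \left(4 - 688\right) = \left(- \frac{47}{27}\right) \left(-684\right) = \frac{3572}{3}$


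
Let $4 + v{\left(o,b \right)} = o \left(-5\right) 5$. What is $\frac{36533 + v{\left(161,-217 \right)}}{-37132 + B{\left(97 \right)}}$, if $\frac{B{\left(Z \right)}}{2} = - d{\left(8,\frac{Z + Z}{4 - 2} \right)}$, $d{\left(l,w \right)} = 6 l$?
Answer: $- \frac{8126}{9307} \approx -0.87311$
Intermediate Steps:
$v{\left(o,b \right)} = -4 - 25 o$ ($v{\left(o,b \right)} = -4 + o \left(-5\right) 5 = -4 + - 5 o 5 = -4 - 25 o$)
$B{\left(Z \right)} = -96$ ($B{\left(Z \right)} = 2 \left(- 6 \cdot 8\right) = 2 \left(\left(-1\right) 48\right) = 2 \left(-48\right) = -96$)
$\frac{36533 + v{\left(161,-217 \right)}}{-37132 + B{\left(97 \right)}} = \frac{36533 - 4029}{-37132 - 96} = \frac{36533 - 4029}{-37228} = \left(36533 - 4029\right) \left(- \frac{1}{37228}\right) = 32504 \left(- \frac{1}{37228}\right) = - \frac{8126}{9307}$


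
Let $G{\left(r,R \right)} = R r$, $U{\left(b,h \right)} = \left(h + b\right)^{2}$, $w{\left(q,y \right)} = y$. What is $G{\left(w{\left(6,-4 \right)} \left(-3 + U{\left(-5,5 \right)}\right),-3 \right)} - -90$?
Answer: $54$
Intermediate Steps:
$U{\left(b,h \right)} = \left(b + h\right)^{2}$
$G{\left(w{\left(6,-4 \right)} \left(-3 + U{\left(-5,5 \right)}\right),-3 \right)} - -90 = - 3 \left(- 4 \left(-3 + \left(-5 + 5\right)^{2}\right)\right) - -90 = - 3 \left(- 4 \left(-3 + 0^{2}\right)\right) + 90 = - 3 \left(- 4 \left(-3 + 0\right)\right) + 90 = - 3 \left(\left(-4\right) \left(-3\right)\right) + 90 = \left(-3\right) 12 + 90 = -36 + 90 = 54$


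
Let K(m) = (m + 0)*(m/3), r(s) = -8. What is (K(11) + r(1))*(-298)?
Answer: -28906/3 ≈ -9635.3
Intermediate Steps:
K(m) = m**2/3 (K(m) = m*(m*(1/3)) = m*(m/3) = m**2/3)
(K(11) + r(1))*(-298) = ((1/3)*11**2 - 8)*(-298) = ((1/3)*121 - 8)*(-298) = (121/3 - 8)*(-298) = (97/3)*(-298) = -28906/3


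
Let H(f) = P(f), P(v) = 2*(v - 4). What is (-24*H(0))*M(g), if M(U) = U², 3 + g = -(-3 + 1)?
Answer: 192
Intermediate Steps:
P(v) = -8 + 2*v (P(v) = 2*(-4 + v) = -8 + 2*v)
H(f) = -8 + 2*f
g = -1 (g = -3 - (-3 + 1) = -3 - 1*(-2) = -3 + 2 = -1)
(-24*H(0))*M(g) = -24*(-8 + 2*0)*(-1)² = -24*(-8 + 0)*1 = -24*(-8)*1 = 192*1 = 192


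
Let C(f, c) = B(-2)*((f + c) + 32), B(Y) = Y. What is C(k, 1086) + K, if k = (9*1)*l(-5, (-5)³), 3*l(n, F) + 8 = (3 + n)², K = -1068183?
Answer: -1070395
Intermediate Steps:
l(n, F) = -8/3 + (3 + n)²/3
k = -12 (k = (9*1)*(-8/3 + (3 - 5)²/3) = 9*(-8/3 + (⅓)*(-2)²) = 9*(-8/3 + (⅓)*4) = 9*(-8/3 + 4/3) = 9*(-4/3) = -12)
C(f, c) = -64 - 2*c - 2*f (C(f, c) = -2*((f + c) + 32) = -2*((c + f) + 32) = -2*(32 + c + f) = -64 - 2*c - 2*f)
C(k, 1086) + K = (-64 - 2*1086 - 2*(-12)) - 1068183 = (-64 - 2172 + 24) - 1068183 = -2212 - 1068183 = -1070395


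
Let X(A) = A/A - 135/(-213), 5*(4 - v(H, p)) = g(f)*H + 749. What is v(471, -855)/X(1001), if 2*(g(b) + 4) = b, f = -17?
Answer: 732507/1160 ≈ 631.47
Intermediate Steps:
g(b) = -4 + b/2
v(H, p) = -729/5 + 5*H/2 (v(H, p) = 4 - ((-4 + (½)*(-17))*H + 749)/5 = 4 - ((-4 - 17/2)*H + 749)/5 = 4 - (-25*H/2 + 749)/5 = 4 - (749 - 25*H/2)/5 = 4 + (-749/5 + 5*H/2) = -729/5 + 5*H/2)
X(A) = 116/71 (X(A) = 1 - 135*(-1/213) = 1 + 45/71 = 116/71)
v(471, -855)/X(1001) = (-729/5 + (5/2)*471)/(116/71) = (-729/5 + 2355/2)*(71/116) = (10317/10)*(71/116) = 732507/1160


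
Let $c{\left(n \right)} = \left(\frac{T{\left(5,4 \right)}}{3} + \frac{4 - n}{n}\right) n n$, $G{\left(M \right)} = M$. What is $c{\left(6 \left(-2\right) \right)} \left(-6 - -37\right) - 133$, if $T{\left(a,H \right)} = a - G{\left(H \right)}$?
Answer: $-4597$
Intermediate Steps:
$T{\left(a,H \right)} = a - H$
$c{\left(n \right)} = n^{2} \left(\frac{1}{3} + \frac{4 - n}{n}\right)$ ($c{\left(n \right)} = \left(\frac{5 - 4}{3} + \frac{4 - n}{n}\right) n n = \left(\left(5 - 4\right) \frac{1}{3} + \frac{4 - n}{n}\right) n n = \left(1 \cdot \frac{1}{3} + \frac{4 - n}{n}\right) n n = \left(\frac{1}{3} + \frac{4 - n}{n}\right) n n = n \left(\frac{1}{3} + \frac{4 - n}{n}\right) n = n^{2} \left(\frac{1}{3} + \frac{4 - n}{n}\right)$)
$c{\left(6 \left(-2\right) \right)} \left(-6 - -37\right) - 133 = \frac{2 \cdot 6 \left(-2\right) \left(6 - 6 \left(-2\right)\right)}{3} \left(-6 - -37\right) - 133 = \frac{2}{3} \left(-12\right) \left(6 - -12\right) \left(-6 + 37\right) - 133 = \frac{2}{3} \left(-12\right) \left(6 + 12\right) 31 - 133 = \frac{2}{3} \left(-12\right) 18 \cdot 31 - 133 = \left(-144\right) 31 - 133 = -4464 - 133 = -4597$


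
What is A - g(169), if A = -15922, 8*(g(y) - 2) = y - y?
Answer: -15924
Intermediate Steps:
g(y) = 2 (g(y) = 2 + (y - y)/8 = 2 + (⅛)*0 = 2 + 0 = 2)
A - g(169) = -15922 - 1*2 = -15922 - 2 = -15924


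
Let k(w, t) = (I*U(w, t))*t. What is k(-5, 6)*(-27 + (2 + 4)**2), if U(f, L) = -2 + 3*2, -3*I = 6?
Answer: -432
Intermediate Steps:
I = -2 (I = -1/3*6 = -2)
U(f, L) = 4 (U(f, L) = -2 + 6 = 4)
k(w, t) = -8*t (k(w, t) = (-2*4)*t = -8*t)
k(-5, 6)*(-27 + (2 + 4)**2) = (-8*6)*(-27 + (2 + 4)**2) = -48*(-27 + 6**2) = -48*(-27 + 36) = -48*9 = -432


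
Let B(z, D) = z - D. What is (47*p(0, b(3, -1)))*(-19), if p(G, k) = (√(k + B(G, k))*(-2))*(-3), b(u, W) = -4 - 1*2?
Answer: 0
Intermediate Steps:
b(u, W) = -6 (b(u, W) = -4 - 2 = -6)
p(G, k) = 6*√G (p(G, k) = (√(k + (G - k))*(-2))*(-3) = (√G*(-2))*(-3) = -2*√G*(-3) = 6*√G)
(47*p(0, b(3, -1)))*(-19) = (47*(6*√0))*(-19) = (47*(6*0))*(-19) = (47*0)*(-19) = 0*(-19) = 0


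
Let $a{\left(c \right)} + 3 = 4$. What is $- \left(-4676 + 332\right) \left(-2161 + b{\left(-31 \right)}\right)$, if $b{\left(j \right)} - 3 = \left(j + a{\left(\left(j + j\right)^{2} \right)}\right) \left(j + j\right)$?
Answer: $-1294512$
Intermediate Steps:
$a{\left(c \right)} = 1$ ($a{\left(c \right)} = -3 + 4 = 1$)
$b{\left(j \right)} = 3 + 2 j \left(1 + j\right)$ ($b{\left(j \right)} = 3 + \left(j + 1\right) \left(j + j\right) = 3 + \left(1 + j\right) 2 j = 3 + 2 j \left(1 + j\right)$)
$- \left(-4676 + 332\right) \left(-2161 + b{\left(-31 \right)}\right) = - \left(-4676 + 332\right) \left(-2161 + \left(3 + 2 \left(-31\right) + 2 \left(-31\right)^{2}\right)\right) = - \left(-4344\right) \left(-2161 + \left(3 - 62 + 2 \cdot 961\right)\right) = - \left(-4344\right) \left(-2161 + \left(3 - 62 + 1922\right)\right) = - \left(-4344\right) \left(-2161 + 1863\right) = - \left(-4344\right) \left(-298\right) = \left(-1\right) 1294512 = -1294512$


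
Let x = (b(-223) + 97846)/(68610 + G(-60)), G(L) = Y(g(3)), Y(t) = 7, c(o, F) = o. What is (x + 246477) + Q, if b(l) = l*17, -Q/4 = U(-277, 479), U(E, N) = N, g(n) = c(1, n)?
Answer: 16781136192/68617 ≈ 2.4456e+5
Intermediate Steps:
g(n) = 1
Q = -1916 (Q = -4*479 = -1916)
G(L) = 7
b(l) = 17*l
x = 94055/68617 (x = (17*(-223) + 97846)/(68610 + 7) = (-3791 + 97846)/68617 = 94055*(1/68617) = 94055/68617 ≈ 1.3707)
(x + 246477) + Q = (94055/68617 + 246477) - 1916 = 16912606364/68617 - 1916 = 16781136192/68617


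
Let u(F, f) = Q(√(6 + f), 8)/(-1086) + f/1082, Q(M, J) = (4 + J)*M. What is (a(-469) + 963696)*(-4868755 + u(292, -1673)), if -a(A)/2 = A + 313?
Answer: -2539194460984332/541 - 1928016*I*√1667/181 ≈ -4.6935e+12 - 4.3491e+5*I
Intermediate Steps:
a(A) = -626 - 2*A (a(A) = -2*(A + 313) = -2*(313 + A) = -626 - 2*A)
Q(M, J) = M*(4 + J)
u(F, f) = -2*√(6 + f)/181 + f/1082 (u(F, f) = (√(6 + f)*(4 + 8))/(-1086) + f/1082 = (√(6 + f)*12)*(-1/1086) + f*(1/1082) = (12*√(6 + f))*(-1/1086) + f/1082 = -2*√(6 + f)/181 + f/1082)
(a(-469) + 963696)*(-4868755 + u(292, -1673)) = ((-626 - 2*(-469)) + 963696)*(-4868755 + (-2*√(6 - 1673)/181 + (1/1082)*(-1673))) = ((-626 + 938) + 963696)*(-4868755 + (-2*I*√1667/181 - 1673/1082)) = (312 + 963696)*(-4868755 + (-2*I*√1667/181 - 1673/1082)) = 964008*(-4868755 + (-2*I*√1667/181 - 1673/1082)) = 964008*(-4868755 + (-1673/1082 - 2*I*√1667/181)) = 964008*(-5267994583/1082 - 2*I*√1667/181) = -2539194460984332/541 - 1928016*I*√1667/181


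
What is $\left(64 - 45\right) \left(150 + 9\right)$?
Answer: $3021$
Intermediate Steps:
$\left(64 - 45\right) \left(150 + 9\right) = \left(64 - 45\right) 159 = 19 \cdot 159 = 3021$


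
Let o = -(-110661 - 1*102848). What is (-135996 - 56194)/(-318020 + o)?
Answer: 192190/104511 ≈ 1.8389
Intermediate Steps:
o = 213509 (o = -(-110661 - 102848) = -1*(-213509) = 213509)
(-135996 - 56194)/(-318020 + o) = (-135996 - 56194)/(-318020 + 213509) = -192190/(-104511) = -192190*(-1/104511) = 192190/104511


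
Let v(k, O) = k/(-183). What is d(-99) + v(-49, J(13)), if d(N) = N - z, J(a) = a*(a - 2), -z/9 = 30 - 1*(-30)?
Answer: 80752/183 ≈ 441.27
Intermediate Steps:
z = -540 (z = -9*(30 - 1*(-30)) = -9*(30 + 30) = -9*60 = -540)
J(a) = a*(-2 + a)
v(k, O) = -k/183 (v(k, O) = k*(-1/183) = -k/183)
d(N) = 540 + N (d(N) = N - 1*(-540) = N + 540 = 540 + N)
d(-99) + v(-49, J(13)) = (540 - 99) - 1/183*(-49) = 441 + 49/183 = 80752/183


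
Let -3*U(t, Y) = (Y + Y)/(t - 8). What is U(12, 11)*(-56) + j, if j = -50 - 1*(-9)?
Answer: 185/3 ≈ 61.667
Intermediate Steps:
U(t, Y) = -2*Y/(3*(-8 + t)) (U(t, Y) = -(Y + Y)/(3*(t - 8)) = -2*Y/(3*(-8 + t)))
j = -41 (j = -50 + 9 = -41)
U(12, 11)*(-56) + j = -2*11/(-24 + 3*12)*(-56) - 41 = -2*11/(-24 + 36)*(-56) - 41 = -2*11/12*(-56) - 41 = -2*11*1/12*(-56) - 41 = -11/6*(-56) - 41 = 308/3 - 41 = 185/3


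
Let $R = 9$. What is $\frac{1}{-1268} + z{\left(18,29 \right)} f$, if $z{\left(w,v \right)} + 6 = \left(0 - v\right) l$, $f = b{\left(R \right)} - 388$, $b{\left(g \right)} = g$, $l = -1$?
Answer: $- \frac{11053157}{1268} \approx -8717.0$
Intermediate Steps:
$f = -379$ ($f = 9 - 388 = -379$)
$z{\left(w,v \right)} = -6 + v$ ($z{\left(w,v \right)} = -6 + \left(0 - v\right) \left(-1\right) = -6 + - v \left(-1\right) = -6 + v$)
$\frac{1}{-1268} + z{\left(18,29 \right)} f = \frac{1}{-1268} + \left(-6 + 29\right) \left(-379\right) = - \frac{1}{1268} + 23 \left(-379\right) = - \frac{1}{1268} - 8717 = - \frac{11053157}{1268}$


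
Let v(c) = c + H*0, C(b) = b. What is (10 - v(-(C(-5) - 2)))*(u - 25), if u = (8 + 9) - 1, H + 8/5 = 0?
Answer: -27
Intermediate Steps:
H = -8/5 (H = -8/5 + 0 = -8/5 ≈ -1.6000)
v(c) = c (v(c) = c - 8/5*0 = c + 0 = c)
u = 16 (u = 17 - 1 = 16)
(10 - v(-(C(-5) - 2)))*(u - 25) = (10 - (-1)*(-5 - 2))*(16 - 25) = (10 - (-1)*(-7))*(-9) = (10 - 1*7)*(-9) = (10 - 7)*(-9) = 3*(-9) = -27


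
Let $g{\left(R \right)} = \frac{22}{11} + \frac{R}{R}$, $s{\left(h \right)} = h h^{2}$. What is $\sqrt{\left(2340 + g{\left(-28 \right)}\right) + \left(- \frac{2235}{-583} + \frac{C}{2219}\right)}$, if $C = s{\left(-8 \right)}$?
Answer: $\frac{2 \sqrt{981818752725965}}{1293677} \approx 48.442$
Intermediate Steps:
$s{\left(h \right)} = h^{3}$
$C = -512$ ($C = \left(-8\right)^{3} = -512$)
$g{\left(R \right)} = 3$ ($g{\left(R \right)} = 22 \cdot \frac{1}{11} + 1 = 2 + 1 = 3$)
$\sqrt{\left(2340 + g{\left(-28 \right)}\right) + \left(- \frac{2235}{-583} + \frac{C}{2219}\right)} = \sqrt{\left(2340 + 3\right) - \left(- \frac{2235}{583} + \frac{512}{2219}\right)} = \sqrt{2343 - - \frac{4660969}{1293677}} = \sqrt{2343 + \left(\frac{2235}{583} - \frac{512}{2219}\right)} = \sqrt{2343 + \frac{4660969}{1293677}} = \sqrt{\frac{3035746180}{1293677}} = \frac{2 \sqrt{981818752725965}}{1293677}$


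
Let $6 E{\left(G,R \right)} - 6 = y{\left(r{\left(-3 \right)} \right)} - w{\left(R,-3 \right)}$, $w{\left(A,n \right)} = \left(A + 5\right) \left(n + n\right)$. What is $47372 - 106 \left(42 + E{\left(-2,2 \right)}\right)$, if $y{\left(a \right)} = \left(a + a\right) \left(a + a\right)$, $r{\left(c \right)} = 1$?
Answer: $\frac{126004}{3} \approx 42001.0$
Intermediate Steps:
$w{\left(A,n \right)} = 2 n \left(5 + A\right)$ ($w{\left(A,n \right)} = \left(5 + A\right) 2 n = 2 n \left(5 + A\right)$)
$y{\left(a \right)} = 4 a^{2}$ ($y{\left(a \right)} = 2 a 2 a = 4 a^{2}$)
$E{\left(G,R \right)} = \frac{20}{3} + R$ ($E{\left(G,R \right)} = 1 + \frac{4 \cdot 1^{2} - 2 \left(-3\right) \left(5 + R\right)}{6} = 1 + \frac{4 \cdot 1 - \left(-30 - 6 R\right)}{6} = 1 + \frac{4 + \left(30 + 6 R\right)}{6} = 1 + \frac{34 + 6 R}{6} = 1 + \left(\frac{17}{3} + R\right) = \frac{20}{3} + R$)
$47372 - 106 \left(42 + E{\left(-2,2 \right)}\right) = 47372 - 106 \left(42 + \left(\frac{20}{3} + 2\right)\right) = 47372 - 106 \left(42 + \frac{26}{3}\right) = 47372 - 106 \cdot \frac{152}{3} = 47372 - \frac{16112}{3} = \frac{126004}{3}$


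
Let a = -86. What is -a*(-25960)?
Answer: -2232560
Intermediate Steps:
-a*(-25960) = -1*(-86)*(-25960) = 86*(-25960) = -2232560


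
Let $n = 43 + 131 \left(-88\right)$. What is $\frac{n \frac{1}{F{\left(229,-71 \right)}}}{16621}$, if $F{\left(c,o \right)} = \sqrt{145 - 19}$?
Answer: $- \frac{11485 \sqrt{14}}{698082} \approx -0.061559$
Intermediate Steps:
$F{\left(c,o \right)} = 3 \sqrt{14}$ ($F{\left(c,o \right)} = \sqrt{126} = 3 \sqrt{14}$)
$n = -11485$ ($n = 43 - 11528 = -11485$)
$\frac{n \frac{1}{F{\left(229,-71 \right)}}}{16621} = \frac{\left(-11485\right) \frac{1}{3 \sqrt{14}}}{16621} = - 11485 \frac{\sqrt{14}}{42} \cdot \frac{1}{16621} = - \frac{11485 \sqrt{14}}{42} \cdot \frac{1}{16621} = - \frac{11485 \sqrt{14}}{698082}$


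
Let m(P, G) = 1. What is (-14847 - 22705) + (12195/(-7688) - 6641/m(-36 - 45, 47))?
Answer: -339767979/7688 ≈ -44195.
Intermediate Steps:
(-14847 - 22705) + (12195/(-7688) - 6641/m(-36 - 45, 47)) = (-14847 - 22705) + (12195/(-7688) - 6641/1) = -37552 + (12195*(-1/7688) - 6641*1) = -37552 + (-12195/7688 - 6641) = -37552 - 51068203/7688 = -339767979/7688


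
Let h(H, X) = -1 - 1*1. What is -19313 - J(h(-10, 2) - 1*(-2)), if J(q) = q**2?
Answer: -19313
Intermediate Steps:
h(H, X) = -2 (h(H, X) = -1 - 1 = -2)
-19313 - J(h(-10, 2) - 1*(-2)) = -19313 - (-2 - 1*(-2))**2 = -19313 - (-2 + 2)**2 = -19313 - 1*0**2 = -19313 - 1*0 = -19313 + 0 = -19313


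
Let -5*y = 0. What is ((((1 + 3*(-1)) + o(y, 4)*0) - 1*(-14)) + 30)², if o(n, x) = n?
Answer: 1764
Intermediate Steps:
y = 0 (y = -⅕*0 = 0)
((((1 + 3*(-1)) + o(y, 4)*0) - 1*(-14)) + 30)² = ((((1 + 3*(-1)) + 0*0) - 1*(-14)) + 30)² = ((((1 - 3) + 0) + 14) + 30)² = (((-2 + 0) + 14) + 30)² = ((-2 + 14) + 30)² = (12 + 30)² = 42² = 1764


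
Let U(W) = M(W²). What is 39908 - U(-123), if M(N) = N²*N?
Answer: -3462825951781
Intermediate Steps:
M(N) = N³
U(W) = W⁶ (U(W) = (W²)³ = W⁶)
39908 - U(-123) = 39908 - 1*(-123)⁶ = 39908 - 1*3462825991689 = 39908 - 3462825991689 = -3462825951781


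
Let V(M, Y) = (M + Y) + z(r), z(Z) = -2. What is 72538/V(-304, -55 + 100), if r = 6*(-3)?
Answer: -72538/261 ≈ -277.92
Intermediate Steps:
r = -18
V(M, Y) = -2 + M + Y (V(M, Y) = (M + Y) - 2 = -2 + M + Y)
72538/V(-304, -55 + 100) = 72538/(-2 - 304 + (-55 + 100)) = 72538/(-2 - 304 + 45) = 72538/(-261) = 72538*(-1/261) = -72538/261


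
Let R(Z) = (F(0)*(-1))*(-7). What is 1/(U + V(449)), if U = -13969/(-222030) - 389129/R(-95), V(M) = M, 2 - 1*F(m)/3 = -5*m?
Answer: -777105/6850890286 ≈ -0.00011343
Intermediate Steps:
F(m) = 6 + 15*m (F(m) = 6 - (-15)*m = 6 + 15*m)
R(Z) = 42 (R(Z) = ((6 + 15*0)*(-1))*(-7) = ((6 + 0)*(-1))*(-7) = (6*(-1))*(-7) = -6*(-7) = 42)
U = -7199810431/777105 (U = -13969/(-222030) - 389129/42 = -13969*(-1/222030) - 389129*1/42 = 13969/222030 - 389129/42 = -7199810431/777105 ≈ -9264.9)
1/(U + V(449)) = 1/(-7199810431/777105 + 449) = 1/(-6850890286/777105) = -777105/6850890286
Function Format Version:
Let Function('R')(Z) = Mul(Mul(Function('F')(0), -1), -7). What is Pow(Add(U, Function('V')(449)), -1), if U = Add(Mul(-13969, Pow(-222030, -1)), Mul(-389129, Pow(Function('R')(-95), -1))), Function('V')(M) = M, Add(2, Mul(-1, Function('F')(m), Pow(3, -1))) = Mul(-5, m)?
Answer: Rational(-777105, 6850890286) ≈ -0.00011343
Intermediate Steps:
Function('F')(m) = Add(6, Mul(15, m)) (Function('F')(m) = Add(6, Mul(-3, Mul(-5, m))) = Add(6, Mul(15, m)))
Function('R')(Z) = 42 (Function('R')(Z) = Mul(Mul(Add(6, Mul(15, 0)), -1), -7) = Mul(Mul(Add(6, 0), -1), -7) = Mul(Mul(6, -1), -7) = Mul(-6, -7) = 42)
U = Rational(-7199810431, 777105) (U = Add(Mul(-13969, Pow(-222030, -1)), Mul(-389129, Pow(42, -1))) = Add(Mul(-13969, Rational(-1, 222030)), Mul(-389129, Rational(1, 42))) = Add(Rational(13969, 222030), Rational(-389129, 42)) = Rational(-7199810431, 777105) ≈ -9264.9)
Pow(Add(U, Function('V')(449)), -1) = Pow(Add(Rational(-7199810431, 777105), 449), -1) = Pow(Rational(-6850890286, 777105), -1) = Rational(-777105, 6850890286)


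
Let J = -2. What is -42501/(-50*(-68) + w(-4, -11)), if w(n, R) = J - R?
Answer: -42501/3409 ≈ -12.467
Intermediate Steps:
w(n, R) = -2 - R
-42501/(-50*(-68) + w(-4, -11)) = -42501/(-50*(-68) + (-2 - 1*(-11))) = -42501/(3400 + (-2 + 11)) = -42501/(3400 + 9) = -42501/3409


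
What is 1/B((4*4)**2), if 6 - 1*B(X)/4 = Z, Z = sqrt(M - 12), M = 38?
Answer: 3/20 + sqrt(26)/40 ≈ 0.27748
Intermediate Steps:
Z = sqrt(26) (Z = sqrt(38 - 12) = sqrt(26) ≈ 5.0990)
B(X) = 24 - 4*sqrt(26)
1/B((4*4)**2) = 1/(24 - 4*sqrt(26))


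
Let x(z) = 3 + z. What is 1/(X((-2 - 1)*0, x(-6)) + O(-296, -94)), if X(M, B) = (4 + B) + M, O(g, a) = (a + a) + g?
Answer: -1/483 ≈ -0.0020704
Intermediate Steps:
O(g, a) = g + 2*a (O(g, a) = 2*a + g = g + 2*a)
X(M, B) = 4 + B + M
1/(X((-2 - 1)*0, x(-6)) + O(-296, -94)) = 1/((4 + (3 - 6) + (-2 - 1)*0) + (-296 + 2*(-94))) = 1/((4 - 3 - 3*0) + (-296 - 188)) = 1/((4 - 3 + 0) - 484) = 1/(1 - 484) = 1/(-483) = -1/483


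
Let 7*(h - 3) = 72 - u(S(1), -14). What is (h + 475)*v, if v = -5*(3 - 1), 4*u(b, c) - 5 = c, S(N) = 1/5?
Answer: -68405/14 ≈ -4886.1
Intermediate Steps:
S(N) = ⅕
u(b, c) = 5/4 + c/4
v = -10 (v = -5*2 = -10)
h = 381/28 (h = 3 + (72 - (5/4 + (¼)*(-14)))/7 = 3 + (72 - (5/4 - 7/2))/7 = 3 + (72 - 1*(-9/4))/7 = 3 + (72 + 9/4)/7 = 3 + (⅐)*(297/4) = 3 + 297/28 = 381/28 ≈ 13.607)
(h + 475)*v = (381/28 + 475)*(-10) = (13681/28)*(-10) = -68405/14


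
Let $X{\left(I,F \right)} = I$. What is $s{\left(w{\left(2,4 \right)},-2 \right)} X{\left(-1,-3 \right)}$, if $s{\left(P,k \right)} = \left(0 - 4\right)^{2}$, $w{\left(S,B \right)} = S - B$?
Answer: $-16$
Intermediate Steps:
$s{\left(P,k \right)} = 16$ ($s{\left(P,k \right)} = \left(-4\right)^{2} = 16$)
$s{\left(w{\left(2,4 \right)},-2 \right)} X{\left(-1,-3 \right)} = 16 \left(-1\right) = -16$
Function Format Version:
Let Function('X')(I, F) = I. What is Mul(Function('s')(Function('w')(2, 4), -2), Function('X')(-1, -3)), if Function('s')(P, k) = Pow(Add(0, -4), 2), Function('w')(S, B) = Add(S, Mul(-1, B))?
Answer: -16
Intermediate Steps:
Function('s')(P, k) = 16 (Function('s')(P, k) = Pow(-4, 2) = 16)
Mul(Function('s')(Function('w')(2, 4), -2), Function('X')(-1, -3)) = Mul(16, -1) = -16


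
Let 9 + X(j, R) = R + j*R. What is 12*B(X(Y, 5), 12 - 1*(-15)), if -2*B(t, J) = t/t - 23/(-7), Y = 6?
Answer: -180/7 ≈ -25.714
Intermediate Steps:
X(j, R) = -9 + R + R*j (X(j, R) = -9 + (R + j*R) = -9 + (R + R*j) = -9 + R + R*j)
B(t, J) = -15/7 (B(t, J) = -(t/t - 23/(-7))/2 = -(1 - 23*(-⅐))/2 = -(1 + 23/7)/2 = -½*30/7 = -15/7)
12*B(X(Y, 5), 12 - 1*(-15)) = 12*(-15/7) = -180/7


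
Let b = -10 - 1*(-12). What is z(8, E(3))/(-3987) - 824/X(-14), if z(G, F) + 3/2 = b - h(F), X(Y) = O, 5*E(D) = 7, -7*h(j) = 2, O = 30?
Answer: -7665727/279090 ≈ -27.467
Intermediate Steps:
h(j) = -2/7 (h(j) = -1/7*2 = -2/7)
b = 2 (b = -10 + 12 = 2)
E(D) = 7/5 (E(D) = (1/5)*7 = 7/5)
X(Y) = 30
z(G, F) = 11/14 (z(G, F) = -3/2 + (2 - 1*(-2/7)) = -3/2 + (2 + 2/7) = -3/2 + 16/7 = 11/14)
z(8, E(3))/(-3987) - 824/X(-14) = (11/14)/(-3987) - 824/30 = (11/14)*(-1/3987) - 824*1/30 = -11/55818 - 412/15 = -7665727/279090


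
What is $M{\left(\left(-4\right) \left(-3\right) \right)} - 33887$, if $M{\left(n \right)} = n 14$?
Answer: $-33719$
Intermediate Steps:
$M{\left(n \right)} = 14 n$
$M{\left(\left(-4\right) \left(-3\right) \right)} - 33887 = 14 \left(\left(-4\right) \left(-3\right)\right) - 33887 = 14 \cdot 12 - 33887 = 168 - 33887 = -33719$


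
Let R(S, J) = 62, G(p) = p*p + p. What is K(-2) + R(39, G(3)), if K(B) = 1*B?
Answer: 60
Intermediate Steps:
K(B) = B
G(p) = p + p**2 (G(p) = p**2 + p = p + p**2)
K(-2) + R(39, G(3)) = -2 + 62 = 60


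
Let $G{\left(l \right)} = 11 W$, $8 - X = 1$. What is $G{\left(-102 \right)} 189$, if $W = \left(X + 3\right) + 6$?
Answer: $33264$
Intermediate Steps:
$X = 7$ ($X = 8 - 1 = 7$)
$W = 16$ ($W = \left(7 + 3\right) + 6 = 10 + 6 = 16$)
$G{\left(l \right)} = 176$ ($G{\left(l \right)} = 11 \cdot 16 = 176$)
$G{\left(-102 \right)} 189 = 176 \cdot 189 = 33264$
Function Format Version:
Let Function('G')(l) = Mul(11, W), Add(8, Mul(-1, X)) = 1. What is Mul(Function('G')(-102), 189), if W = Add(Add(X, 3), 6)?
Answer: 33264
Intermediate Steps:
X = 7 (X = Add(8, Mul(-1, 1)) = Add(8, -1) = 7)
W = 16 (W = Add(Add(7, 3), 6) = Add(10, 6) = 16)
Function('G')(l) = 176 (Function('G')(l) = Mul(11, 16) = 176)
Mul(Function('G')(-102), 189) = Mul(176, 189) = 33264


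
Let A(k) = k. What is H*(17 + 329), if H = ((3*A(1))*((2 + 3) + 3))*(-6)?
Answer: -49824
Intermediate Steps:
H = -144 (H = ((3*1)*((2 + 3) + 3))*(-6) = (3*(5 + 3))*(-6) = (3*8)*(-6) = 24*(-6) = -144)
H*(17 + 329) = -144*(17 + 329) = -144*346 = -49824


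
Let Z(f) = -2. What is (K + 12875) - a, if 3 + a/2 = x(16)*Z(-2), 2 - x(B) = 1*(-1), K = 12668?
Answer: 25561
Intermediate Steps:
x(B) = 3 (x(B) = 2 - (-1) = 2 - 1*(-1) = 2 + 1 = 3)
a = -18 (a = -6 + 2*(3*(-2)) = -6 + 2*(-6) = -6 - 12 = -18)
(K + 12875) - a = (12668 + 12875) - 1*(-18) = 25543 + 18 = 25561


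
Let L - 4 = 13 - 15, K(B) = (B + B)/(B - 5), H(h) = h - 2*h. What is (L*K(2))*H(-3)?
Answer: -8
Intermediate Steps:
H(h) = -h
K(B) = 2*B/(-5 + B) (K(B) = (2*B)/(-5 + B) = 2*B/(-5 + B))
L = 2 (L = 4 + (13 - 15) = 4 - 2 = 2)
(L*K(2))*H(-3) = (2*(2*2/(-5 + 2)))*(-1*(-3)) = (2*(2*2/(-3)))*3 = (2*(2*2*(-1/3)))*3 = (2*(-4/3))*3 = -8/3*3 = -8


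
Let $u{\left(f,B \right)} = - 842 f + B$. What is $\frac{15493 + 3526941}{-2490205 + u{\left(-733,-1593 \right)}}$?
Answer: $- \frac{1771217}{937306} \approx -1.8897$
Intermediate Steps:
$u{\left(f,B \right)} = B - 842 f$
$\frac{15493 + 3526941}{-2490205 + u{\left(-733,-1593 \right)}} = \frac{15493 + 3526941}{-2490205 - -615593} = \frac{3542434}{-2490205 + \left(-1593 + 617186\right)} = \frac{3542434}{-2490205 + 615593} = \frac{3542434}{-1874612} = 3542434 \left(- \frac{1}{1874612}\right) = - \frac{1771217}{937306}$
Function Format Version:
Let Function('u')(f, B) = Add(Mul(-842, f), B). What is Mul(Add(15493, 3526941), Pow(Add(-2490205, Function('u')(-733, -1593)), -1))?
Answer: Rational(-1771217, 937306) ≈ -1.8897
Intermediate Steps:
Function('u')(f, B) = Add(B, Mul(-842, f))
Mul(Add(15493, 3526941), Pow(Add(-2490205, Function('u')(-733, -1593)), -1)) = Mul(Add(15493, 3526941), Pow(Add(-2490205, Add(-1593, Mul(-842, -733))), -1)) = Mul(3542434, Pow(Add(-2490205, Add(-1593, 617186)), -1)) = Mul(3542434, Pow(Add(-2490205, 615593), -1)) = Mul(3542434, Pow(-1874612, -1)) = Mul(3542434, Rational(-1, 1874612)) = Rational(-1771217, 937306)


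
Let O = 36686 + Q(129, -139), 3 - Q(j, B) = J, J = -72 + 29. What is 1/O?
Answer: 1/36732 ≈ 2.7224e-5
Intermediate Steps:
J = -43
Q(j, B) = 46 (Q(j, B) = 3 - 1*(-43) = 3 + 43 = 46)
O = 36732 (O = 36686 + 46 = 36732)
1/O = 1/36732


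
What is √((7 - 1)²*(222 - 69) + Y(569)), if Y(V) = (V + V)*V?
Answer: √653030 ≈ 808.10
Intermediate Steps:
Y(V) = 2*V² (Y(V) = (2*V)*V = 2*V²)
√((7 - 1)²*(222 - 69) + Y(569)) = √((7 - 1)²*(222 - 69) + 2*569²) = √(6²*153 + 2*323761) = √(36*153 + 647522) = √(5508 + 647522) = √653030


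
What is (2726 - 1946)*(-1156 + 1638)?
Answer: 375960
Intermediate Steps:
(2726 - 1946)*(-1156 + 1638) = 780*482 = 375960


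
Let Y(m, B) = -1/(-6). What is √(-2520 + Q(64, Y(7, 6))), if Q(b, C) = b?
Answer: 2*I*√614 ≈ 49.558*I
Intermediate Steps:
Y(m, B) = ⅙ (Y(m, B) = -1*(-⅙) = ⅙)
√(-2520 + Q(64, Y(7, 6))) = √(-2520 + 64) = √(-2456) = 2*I*√614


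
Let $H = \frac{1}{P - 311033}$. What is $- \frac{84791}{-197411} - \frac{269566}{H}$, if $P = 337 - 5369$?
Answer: $\frac{16819491779986481}{197411} \approx 8.52 \cdot 10^{10}$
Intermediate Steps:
$P = -5032$ ($P = 337 - 5369 = -5032$)
$H = - \frac{1}{316065}$ ($H = \frac{1}{-5032 - 311033} = \frac{1}{-316065} = - \frac{1}{316065} \approx -3.1639 \cdot 10^{-6}$)
$- \frac{84791}{-197411} - \frac{269566}{H} = - \frac{84791}{-197411} - \frac{269566}{- \frac{1}{316065}} = \left(-84791\right) \left(- \frac{1}{197411}\right) - -85200377790 = \frac{84791}{197411} + 85200377790 = \frac{16819491779986481}{197411}$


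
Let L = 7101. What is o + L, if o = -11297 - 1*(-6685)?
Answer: 2489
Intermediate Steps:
o = -4612 (o = -11297 + 6685 = -4612)
o + L = -4612 + 7101 = 2489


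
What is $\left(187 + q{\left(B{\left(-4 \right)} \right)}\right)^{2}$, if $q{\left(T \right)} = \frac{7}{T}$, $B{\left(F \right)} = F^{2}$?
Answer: $\frac{8994001}{256} \approx 35133.0$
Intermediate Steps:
$\left(187 + q{\left(B{\left(-4 \right)} \right)}\right)^{2} = \left(187 + \frac{7}{\left(-4\right)^{2}}\right)^{2} = \left(187 + \frac{7}{16}\right)^{2} = \left(\frac{2999}{16}\right)^{2} = \frac{8994001}{256}$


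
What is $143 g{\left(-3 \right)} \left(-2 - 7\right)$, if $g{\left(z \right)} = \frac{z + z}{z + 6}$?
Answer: $2574$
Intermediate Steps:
$g{\left(z \right)} = \frac{2 z}{6 + z}$
$143 g{\left(-3 \right)} \left(-2 - 7\right) = 143 \cdot 2 \left(-3\right) \frac{1}{6 - 3} \left(-2 - 7\right) = 143 \cdot 2 \left(-3\right) \frac{1}{3} \left(-2 - 7\right) = 143 \cdot 2 \left(-3\right) \frac{1}{3} \left(-9\right) = 143 \left(\left(-2\right) \left(-9\right)\right) = 143 \cdot 18 = 2574$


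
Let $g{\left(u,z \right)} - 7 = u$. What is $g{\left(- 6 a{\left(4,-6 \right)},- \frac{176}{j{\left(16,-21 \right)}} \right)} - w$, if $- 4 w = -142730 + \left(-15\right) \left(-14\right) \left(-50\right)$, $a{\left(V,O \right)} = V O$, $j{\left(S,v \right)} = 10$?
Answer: $- \frac{76313}{2} \approx -38157.0$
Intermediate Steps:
$a{\left(V,O \right)} = O V$
$g{\left(u,z \right)} = 7 + u$
$w = \frac{76615}{2}$ ($w = - \frac{-142730 + \left(-15\right) \left(-14\right) \left(-50\right)}{4} = - \frac{-142730 + 210 \left(-50\right)}{4} = - \frac{-142730 - 10500}{4} = \left(- \frac{1}{4}\right) \left(-153230\right) = \frac{76615}{2} \approx 38308.0$)
$g{\left(- 6 a{\left(4,-6 \right)},- \frac{176}{j{\left(16,-21 \right)}} \right)} - w = \left(7 - 6 \left(\left(-6\right) 4\right)\right) - \frac{76615}{2} = \left(7 - -144\right) - \frac{76615}{2} = \left(7 + 144\right) - \frac{76615}{2} = 151 - \frac{76615}{2} = - \frac{76313}{2}$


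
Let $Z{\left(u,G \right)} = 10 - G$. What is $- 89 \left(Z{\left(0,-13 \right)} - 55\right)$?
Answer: $2848$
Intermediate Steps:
$- 89 \left(Z{\left(0,-13 \right)} - 55\right) = - 89 \left(\left(10 - -13\right) - 55\right) = - 89 \left(\left(10 + 13\right) - 55\right) = - 89 \left(23 - 55\right) = \left(-89\right) \left(-32\right) = 2848$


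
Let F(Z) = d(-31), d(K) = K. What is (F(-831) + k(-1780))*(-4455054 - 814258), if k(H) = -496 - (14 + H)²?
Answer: 16436475343296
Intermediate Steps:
F(Z) = -31
(F(-831) + k(-1780))*(-4455054 - 814258) = (-31 + (-496 - (14 - 1780)²))*(-4455054 - 814258) = (-31 + (-496 - 1*(-1766)²))*(-5269312) = (-31 + (-496 - 1*3118756))*(-5269312) = (-31 + (-496 - 3118756))*(-5269312) = (-31 - 3119252)*(-5269312) = -3119283*(-5269312) = 16436475343296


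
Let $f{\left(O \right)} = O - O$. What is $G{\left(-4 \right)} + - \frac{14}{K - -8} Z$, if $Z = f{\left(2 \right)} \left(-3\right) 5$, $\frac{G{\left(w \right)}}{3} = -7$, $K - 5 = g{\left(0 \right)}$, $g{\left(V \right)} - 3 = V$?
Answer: $-21$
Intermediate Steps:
$g{\left(V \right)} = 3 + V$
$K = 8$ ($K = 5 + \left(3 + 0\right) = 5 + 3 = 8$)
$G{\left(w \right)} = -21$ ($G{\left(w \right)} = 3 \left(-7\right) = -21$)
$f{\left(O \right)} = 0$
$Z = 0$ ($Z = 0 \left(-3\right) 5 = 0 \cdot 5 = 0$)
$G{\left(-4 \right)} + - \frac{14}{K - -8} Z = -21 + - \frac{14}{8 - -8} \cdot 0 = -21 + - \frac{14}{8 + 8} \cdot 0 = -21 + - \frac{14}{16} \cdot 0 = -21 + \left(-14\right) \frac{1}{16} \cdot 0 = -21 - 0 = -21 + 0 = -21$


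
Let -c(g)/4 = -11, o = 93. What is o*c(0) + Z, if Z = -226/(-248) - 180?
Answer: 485201/124 ≈ 3912.9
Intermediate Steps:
c(g) = 44 (c(g) = -4*(-11) = 44)
Z = -22207/124 (Z = -226*(-1/248) - 180 = 113/124 - 180 = -22207/124 ≈ -179.09)
o*c(0) + Z = 93*44 - 22207/124 = 4092 - 22207/124 = 485201/124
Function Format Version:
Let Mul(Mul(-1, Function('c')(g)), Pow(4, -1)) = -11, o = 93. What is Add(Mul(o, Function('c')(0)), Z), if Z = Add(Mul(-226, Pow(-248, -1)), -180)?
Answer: Rational(485201, 124) ≈ 3912.9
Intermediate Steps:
Function('c')(g) = 44 (Function('c')(g) = Mul(-4, -11) = 44)
Z = Rational(-22207, 124) (Z = Add(Mul(-226, Rational(-1, 248)), -180) = Add(Rational(113, 124), -180) = Rational(-22207, 124) ≈ -179.09)
Add(Mul(o, Function('c')(0)), Z) = Add(Mul(93, 44), Rational(-22207, 124)) = Add(4092, Rational(-22207, 124)) = Rational(485201, 124)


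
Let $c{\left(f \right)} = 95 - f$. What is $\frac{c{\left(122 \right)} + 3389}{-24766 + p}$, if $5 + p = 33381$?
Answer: $\frac{41}{105} \approx 0.39048$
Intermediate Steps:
$p = 33376$ ($p = -5 + 33381 = 33376$)
$\frac{c{\left(122 \right)} + 3389}{-24766 + p} = \frac{\left(95 - 122\right) + 3389}{-24766 + 33376} = \frac{\left(95 - 122\right) + 3389}{8610} = \left(-27 + 3389\right) \frac{1}{8610} = 3362 \cdot \frac{1}{8610} = \frac{41}{105}$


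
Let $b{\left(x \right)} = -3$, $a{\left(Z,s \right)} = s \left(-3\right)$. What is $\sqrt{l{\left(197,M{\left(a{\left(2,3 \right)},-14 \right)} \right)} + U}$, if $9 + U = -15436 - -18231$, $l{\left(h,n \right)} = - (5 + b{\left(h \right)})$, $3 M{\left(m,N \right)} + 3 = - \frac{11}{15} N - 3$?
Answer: $4 \sqrt{174} \approx 52.764$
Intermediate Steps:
$a{\left(Z,s \right)} = - 3 s$
$M{\left(m,N \right)} = -2 - \frac{11 N}{45}$ ($M{\left(m,N \right)} = -1 + \frac{- \frac{11}{15} N - 3}{3} = -1 + \frac{\left(-11\right) \frac{1}{15} N - 3}{3} = -1 + \frac{- \frac{11 N}{15} - 3}{3} = -1 + \frac{-3 - \frac{11 N}{15}}{3} = -1 - \left(1 + \frac{11 N}{45}\right) = -2 - \frac{11 N}{45}$)
$l{\left(h,n \right)} = -2$ ($l{\left(h,n \right)} = - (5 - 3) = \left(-1\right) 2 = -2$)
$U = 2786$ ($U = -9 - -2795 = -9 + \left(-15436 + 18231\right) = -9 + 2795 = 2786$)
$\sqrt{l{\left(197,M{\left(a{\left(2,3 \right)},-14 \right)} \right)} + U} = \sqrt{-2 + 2786} = \sqrt{2784} = 4 \sqrt{174}$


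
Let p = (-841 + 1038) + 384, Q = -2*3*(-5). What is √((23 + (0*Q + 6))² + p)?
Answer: 3*√158 ≈ 37.709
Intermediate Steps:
Q = 30 (Q = -6*(-5) = 30)
p = 581 (p = 197 + 384 = 581)
√((23 + (0*Q + 6))² + p) = √((23 + (0*30 + 6))² + 581) = √((23 + (0 + 6))² + 581) = √((23 + 6)² + 581) = √(29² + 581) = √(841 + 581) = √1422 = 3*√158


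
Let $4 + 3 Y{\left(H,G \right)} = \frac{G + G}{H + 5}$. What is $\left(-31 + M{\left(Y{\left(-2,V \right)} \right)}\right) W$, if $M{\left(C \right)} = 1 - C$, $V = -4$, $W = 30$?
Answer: $- \frac{2500}{3} \approx -833.33$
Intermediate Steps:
$Y{\left(H,G \right)} = - \frac{4}{3} + \frac{2 G}{3 \left(5 + H\right)}$ ($Y{\left(H,G \right)} = - \frac{4}{3} + \frac{\left(G + G\right) \frac{1}{H + 5}}{3} = - \frac{4}{3} + \frac{2 G \frac{1}{5 + H}}{3} = - \frac{4}{3} + \frac{2 G}{3 \left(5 + H\right)}$)
$\left(-31 + M{\left(Y{\left(-2,V \right)} \right)}\right) W = \left(-31 - \left(-1 + \frac{2 \left(-10 - 4 - -4\right)}{3 \left(5 - 2\right)}\right)\right) 30 = \left(-31 - \left(-1 + \frac{2 \left(-10 - 4 + 4\right)}{3 \cdot 3}\right)\right) 30 = \left(-31 - \left(-1 + \frac{2}{3} \cdot \frac{1}{3} \left(-10\right)\right)\right) 30 = \left(-31 + \left(1 - - \frac{20}{9}\right)\right) 30 = \left(-31 + \left(1 + \frac{20}{9}\right)\right) 30 = \left(-31 + \frac{29}{9}\right) 30 = \left(- \frac{250}{9}\right) 30 = - \frac{2500}{3}$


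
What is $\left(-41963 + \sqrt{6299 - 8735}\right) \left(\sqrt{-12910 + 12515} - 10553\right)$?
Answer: $\left(10553 - i \sqrt{395}\right) \left(41963 - 2 i \sqrt{609}\right) \approx 4.4283 \cdot 10^{8} - 1.3549 \cdot 10^{6} i$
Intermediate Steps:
$\left(-41963 + \sqrt{6299 - 8735}\right) \left(\sqrt{-12910 + 12515} - 10553\right) = \left(-41963 + \sqrt{-2436}\right) \left(\sqrt{-395} - 10553\right) = \left(-41963 + 2 i \sqrt{609}\right) \left(i \sqrt{395} - 10553\right) = \left(-41963 + 2 i \sqrt{609}\right) \left(-10553 + i \sqrt{395}\right)$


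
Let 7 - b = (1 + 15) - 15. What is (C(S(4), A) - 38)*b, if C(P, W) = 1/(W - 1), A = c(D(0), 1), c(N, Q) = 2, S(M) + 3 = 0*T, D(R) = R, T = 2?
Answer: -222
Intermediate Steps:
S(M) = -3 (S(M) = -3 + 0*2 = -3 + 0 = -3)
A = 2
C(P, W) = 1/(-1 + W)
b = 6 (b = 7 - ((1 + 15) - 15) = 7 - (16 - 15) = 7 - 1*1 = 7 - 1 = 6)
(C(S(4), A) - 38)*b = (1/(-1 + 2) - 38)*6 = (1/1 - 38)*6 = (1 - 38)*6 = -37*6 = -222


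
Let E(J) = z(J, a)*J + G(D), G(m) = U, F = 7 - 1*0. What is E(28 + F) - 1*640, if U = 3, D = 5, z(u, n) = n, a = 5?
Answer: -462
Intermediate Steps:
F = 7 (F = 7 + 0 = 7)
G(m) = 3
E(J) = 3 + 5*J (E(J) = 5*J + 3 = 3 + 5*J)
E(28 + F) - 1*640 = (3 + 5*(28 + 7)) - 1*640 = (3 + 5*35) - 640 = (3 + 175) - 640 = 178 - 640 = -462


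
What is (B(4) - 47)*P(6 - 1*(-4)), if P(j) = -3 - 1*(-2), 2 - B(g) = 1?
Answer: 46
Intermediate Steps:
B(g) = 1 (B(g) = 2 - 1*1 = 2 - 1 = 1)
P(j) = -1 (P(j) = -3 + 2 = -1)
(B(4) - 47)*P(6 - 1*(-4)) = (1 - 47)*(-1) = -46*(-1) = 46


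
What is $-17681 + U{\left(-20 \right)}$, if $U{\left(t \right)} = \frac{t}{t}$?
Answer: $-17680$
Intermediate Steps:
$U{\left(t \right)} = 1$
$-17681 + U{\left(-20 \right)} = -17681 + 1 = -17680$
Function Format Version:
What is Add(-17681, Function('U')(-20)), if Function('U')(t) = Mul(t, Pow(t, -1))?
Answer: -17680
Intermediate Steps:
Function('U')(t) = 1
Add(-17681, Function('U')(-20)) = Add(-17681, 1) = -17680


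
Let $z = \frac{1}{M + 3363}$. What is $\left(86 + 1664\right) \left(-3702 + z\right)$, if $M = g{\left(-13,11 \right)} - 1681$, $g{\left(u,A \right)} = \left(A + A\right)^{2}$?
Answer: $- \frac{7016214625}{1083} \approx -6.4785 \cdot 10^{6}$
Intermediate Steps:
$g{\left(u,A \right)} = 4 A^{2}$ ($g{\left(u,A \right)} = \left(2 A\right)^{2} = 4 A^{2}$)
$M = -1197$ ($M = 4 \cdot 11^{2} - 1681 = 4 \cdot 121 - 1681 = 484 - 1681 = -1197$)
$z = \frac{1}{2166}$ ($z = \frac{1}{-1197 + 3363} = \frac{1}{2166} \approx 0.00046168$)
$\left(86 + 1664\right) \left(-3702 + z\right) = \left(86 + 1664\right) \left(-3702 + \frac{1}{2166}\right) = 1750 \left(- \frac{8018531}{2166}\right) = - \frac{7016214625}{1083}$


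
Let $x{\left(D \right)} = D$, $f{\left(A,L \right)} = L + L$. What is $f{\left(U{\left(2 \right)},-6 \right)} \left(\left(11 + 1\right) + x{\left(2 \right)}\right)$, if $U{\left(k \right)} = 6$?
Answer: $-168$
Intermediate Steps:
$f{\left(A,L \right)} = 2 L$
$f{\left(U{\left(2 \right)},-6 \right)} \left(\left(11 + 1\right) + x{\left(2 \right)}\right) = 2 \left(-6\right) \left(\left(11 + 1\right) + 2\right) = - 12 \left(12 + 2\right) = \left(-12\right) 14 = -168$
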